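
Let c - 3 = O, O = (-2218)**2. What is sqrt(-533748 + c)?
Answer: sqrt(4385779) ≈ 2094.2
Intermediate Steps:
O = 4919524
c = 4919527 (c = 3 + 4919524 = 4919527)
sqrt(-533748 + c) = sqrt(-533748 + 4919527) = sqrt(4385779)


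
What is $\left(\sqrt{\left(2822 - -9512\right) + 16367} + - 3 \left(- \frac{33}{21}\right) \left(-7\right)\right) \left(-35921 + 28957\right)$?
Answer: $229812 - 20892 \sqrt{3189} \approx -9.4999 \cdot 10^{5}$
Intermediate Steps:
$\left(\sqrt{\left(2822 - -9512\right) + 16367} + - 3 \left(- \frac{33}{21}\right) \left(-7\right)\right) \left(-35921 + 28957\right) = \left(\sqrt{\left(2822 + 9512\right) + 16367} + - 3 \left(\left(-33\right) \frac{1}{21}\right) \left(-7\right)\right) \left(-6964\right) = \left(\sqrt{12334 + 16367} + \left(-3\right) \left(- \frac{11}{7}\right) \left(-7\right)\right) \left(-6964\right) = \left(\sqrt{28701} + \frac{33}{7} \left(-7\right)\right) \left(-6964\right) = \left(3 \sqrt{3189} - 33\right) \left(-6964\right) = \left(-33 + 3 \sqrt{3189}\right) \left(-6964\right) = 229812 - 20892 \sqrt{3189}$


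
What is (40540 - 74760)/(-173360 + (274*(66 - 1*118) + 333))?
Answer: 6844/37455 ≈ 0.18273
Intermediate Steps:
(40540 - 74760)/(-173360 + (274*(66 - 1*118) + 333)) = -34220/(-173360 + (274*(66 - 118) + 333)) = -34220/(-173360 + (274*(-52) + 333)) = -34220/(-173360 + (-14248 + 333)) = -34220/(-173360 - 13915) = -34220/(-187275) = -34220*(-1/187275) = 6844/37455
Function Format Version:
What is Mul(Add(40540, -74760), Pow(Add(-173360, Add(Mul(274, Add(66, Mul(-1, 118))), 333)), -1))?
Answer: Rational(6844, 37455) ≈ 0.18273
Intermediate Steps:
Mul(Add(40540, -74760), Pow(Add(-173360, Add(Mul(274, Add(66, Mul(-1, 118))), 333)), -1)) = Mul(-34220, Pow(Add(-173360, Add(Mul(274, Add(66, -118)), 333)), -1)) = Mul(-34220, Pow(Add(-173360, Add(Mul(274, -52), 333)), -1)) = Mul(-34220, Pow(Add(-173360, Add(-14248, 333)), -1)) = Mul(-34220, Pow(Add(-173360, -13915), -1)) = Mul(-34220, Pow(-187275, -1)) = Mul(-34220, Rational(-1, 187275)) = Rational(6844, 37455)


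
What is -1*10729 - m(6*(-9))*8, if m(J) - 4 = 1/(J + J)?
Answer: -290545/27 ≈ -10761.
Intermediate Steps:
m(J) = 4 + 1/(2*J) (m(J) = 4 + 1/(J + J) = 4 + 1/(2*J))
-1*10729 - m(6*(-9))*8 = -1*10729 - (4 + 1/(2*((6*(-9)))))*8 = -10729 - (4 + (1/2)/(-54))*8 = -10729 - (4 + (1/2)*(-1/54))*8 = -10729 - (4 - 1/108)*8 = -10729 - 431*8/108 = -10729 - 1*862/27 = -10729 - 862/27 = -290545/27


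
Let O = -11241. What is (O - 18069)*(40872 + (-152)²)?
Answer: -1875136560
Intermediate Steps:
(O - 18069)*(40872 + (-152)²) = (-11241 - 18069)*(40872 + (-152)²) = -29310*(40872 + 23104) = -29310*63976 = -1875136560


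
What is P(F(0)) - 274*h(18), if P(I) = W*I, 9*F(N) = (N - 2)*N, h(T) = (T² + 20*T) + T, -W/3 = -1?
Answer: -192348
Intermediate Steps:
W = 3 (W = -3*(-1) = 3)
h(T) = T² + 21*T
F(N) = N*(-2 + N)/9 (F(N) = ((N - 2)*N)/9 = ((-2 + N)*N)/9 = (N*(-2 + N))/9 = N*(-2 + N)/9)
P(I) = 3*I
P(F(0)) - 274*h(18) = 3*((⅑)*0*(-2 + 0)) - 4932*(21 + 18) = 3*((⅑)*0*(-2)) - 4932*39 = 3*0 - 274*702 = 0 - 192348 = -192348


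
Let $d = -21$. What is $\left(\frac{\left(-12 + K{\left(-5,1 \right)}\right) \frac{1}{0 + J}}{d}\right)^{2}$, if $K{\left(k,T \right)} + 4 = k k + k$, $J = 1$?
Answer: $\frac{16}{441} \approx 0.036281$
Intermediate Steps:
$K{\left(k,T \right)} = -4 + k + k^{2}$ ($K{\left(k,T \right)} = -4 + \left(k k + k\right) = -4 + \left(k^{2} + k\right) = -4 + \left(k + k^{2}\right) = -4 + k + k^{2}$)
$\left(\frac{\left(-12 + K{\left(-5,1 \right)}\right) \frac{1}{0 + J}}{d}\right)^{2} = \left(\frac{\left(-12 - \left(9 - 25\right)\right) \frac{1}{0 + 1}}{-21}\right)^{2} = \left(\frac{-12 - -16}{1} \left(- \frac{1}{21}\right)\right)^{2} = \left(\left(-12 + 16\right) 1 \left(- \frac{1}{21}\right)\right)^{2} = \left(4 \cdot 1 \left(- \frac{1}{21}\right)\right)^{2} = \left(4 \left(- \frac{1}{21}\right)\right)^{2} = \left(- \frac{4}{21}\right)^{2} = \frac{16}{441}$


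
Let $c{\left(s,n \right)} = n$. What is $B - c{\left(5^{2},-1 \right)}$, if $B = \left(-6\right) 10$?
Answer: $-59$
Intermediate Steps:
$B = -60$
$B - c{\left(5^{2},-1 \right)} = -60 - -1 = -60 + 1 = -59$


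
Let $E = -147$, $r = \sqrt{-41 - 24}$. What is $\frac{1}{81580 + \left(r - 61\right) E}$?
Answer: $\frac{90547}{8200163794} + \frac{147 i \sqrt{65}}{8200163794} \approx 1.1042 \cdot 10^{-5} + 1.4453 \cdot 10^{-7} i$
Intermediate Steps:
$r = i \sqrt{65}$ ($r = \sqrt{-65} = i \sqrt{65} \approx 8.0623 i$)
$\frac{1}{81580 + \left(r - 61\right) E} = \frac{1}{81580 + \left(i \sqrt{65} - 61\right) \left(-147\right)} = \frac{1}{81580 + \left(-61 + i \sqrt{65}\right) \left(-147\right)} = \frac{1}{81580 + \left(8967 - 147 i \sqrt{65}\right)} = \frac{1}{90547 - 147 i \sqrt{65}}$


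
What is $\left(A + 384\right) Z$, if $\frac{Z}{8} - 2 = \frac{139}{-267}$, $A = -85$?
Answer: $\frac{944840}{267} \approx 3538.7$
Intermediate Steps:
$Z = \frac{3160}{267}$ ($Z = 16 + 8 \frac{139}{-267} = 16 + 8 \cdot 139 \left(- \frac{1}{267}\right) = 16 + 8 \left(- \frac{139}{267}\right) = 16 - \frac{1112}{267} = \frac{3160}{267} \approx 11.835$)
$\left(A + 384\right) Z = \left(-85 + 384\right) \frac{3160}{267} = 299 \cdot \frac{3160}{267} = \frac{944840}{267}$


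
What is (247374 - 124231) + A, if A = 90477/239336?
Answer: 29472643525/239336 ≈ 1.2314e+5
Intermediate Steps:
A = 90477/239336 (A = 90477*(1/239336) = 90477/239336 ≈ 0.37803)
(247374 - 124231) + A = (247374 - 124231) + 90477/239336 = 123143 + 90477/239336 = 29472643525/239336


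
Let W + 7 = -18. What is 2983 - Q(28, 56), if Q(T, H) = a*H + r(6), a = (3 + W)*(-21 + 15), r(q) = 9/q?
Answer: -8821/2 ≈ -4410.5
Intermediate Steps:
W = -25 (W = -7 - 18 = -25)
a = 132 (a = (3 - 25)*(-21 + 15) = -22*(-6) = 132)
Q(T, H) = 3/2 + 132*H (Q(T, H) = 132*H + 9/6 = 132*H + 9*(⅙) = 132*H + 3/2 = 3/2 + 132*H)
2983 - Q(28, 56) = 2983 - (3/2 + 132*56) = 2983 - (3/2 + 7392) = 2983 - 1*14787/2 = 2983 - 14787/2 = -8821/2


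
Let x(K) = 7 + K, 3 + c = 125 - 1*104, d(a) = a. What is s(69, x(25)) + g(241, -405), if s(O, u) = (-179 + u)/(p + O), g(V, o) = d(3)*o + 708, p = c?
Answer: -14752/29 ≈ -508.69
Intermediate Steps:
c = 18 (c = -3 + (125 - 1*104) = -3 + (125 - 104) = -3 + 21 = 18)
p = 18
g(V, o) = 708 + 3*o (g(V, o) = 3*o + 708 = 708 + 3*o)
s(O, u) = (-179 + u)/(18 + O)
s(69, x(25)) + g(241, -405) = (-179 + (7 + 25))/(18 + 69) + (708 + 3*(-405)) = (-179 + 32)/87 + (708 - 1215) = (1/87)*(-147) - 507 = -49/29 - 507 = -14752/29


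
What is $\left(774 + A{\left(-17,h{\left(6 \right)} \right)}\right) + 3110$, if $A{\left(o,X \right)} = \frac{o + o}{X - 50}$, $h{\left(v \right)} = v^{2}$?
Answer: $\frac{27205}{7} \approx 3886.4$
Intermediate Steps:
$A{\left(o,X \right)} = \frac{2 o}{-50 + X}$
$\left(774 + A{\left(-17,h{\left(6 \right)} \right)}\right) + 3110 = \left(774 + 2 \left(-17\right) \frac{1}{-50 + 6^{2}}\right) + 3110 = \left(774 + 2 \left(-17\right) \frac{1}{-50 + 36}\right) + 3110 = \left(774 + 2 \left(-17\right) \frac{1}{-14}\right) + 3110 = \left(774 + 2 \left(-17\right) \left(- \frac{1}{14}\right)\right) + 3110 = \left(774 + \frac{17}{7}\right) + 3110 = \frac{5435}{7} + 3110 = \frac{27205}{7}$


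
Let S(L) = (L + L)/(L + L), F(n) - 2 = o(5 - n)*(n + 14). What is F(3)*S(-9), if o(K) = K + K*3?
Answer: 138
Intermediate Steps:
o(K) = 4*K (o(K) = K + 3*K = 4*K)
F(n) = 2 + (14 + n)*(20 - 4*n) (F(n) = 2 + (4*(5 - n))*(n + 14) = 2 + (20 - 4*n)*(14 + n) = 2 + (14 + n)*(20 - 4*n))
S(L) = 1 (S(L) = (2*L)/((2*L)) = (2*L)*(1/(2*L)) = 1)
F(3)*S(-9) = (282 - 36*3 - 4*3²)*1 = (282 - 108 - 4*9)*1 = (282 - 108 - 36)*1 = 138*1 = 138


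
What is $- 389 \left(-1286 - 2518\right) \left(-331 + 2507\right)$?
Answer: $3219949056$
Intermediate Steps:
$- 389 \left(-1286 - 2518\right) \left(-331 + 2507\right) = - 389 \left(\left(-3804\right) 2176\right) = \left(-389\right) \left(-8277504\right) = 3219949056$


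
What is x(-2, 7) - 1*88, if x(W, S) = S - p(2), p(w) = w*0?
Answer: -81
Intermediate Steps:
p(w) = 0
x(W, S) = S (x(W, S) = S - 1*0 = S + 0 = S)
x(-2, 7) - 1*88 = 7 - 1*88 = 7 - 88 = -81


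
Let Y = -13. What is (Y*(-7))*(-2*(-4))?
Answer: 728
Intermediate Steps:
(Y*(-7))*(-2*(-4)) = (-13*(-7))*(-2*(-4)) = 91*8 = 728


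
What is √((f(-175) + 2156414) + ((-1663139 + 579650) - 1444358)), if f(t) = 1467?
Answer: I*√369966 ≈ 608.25*I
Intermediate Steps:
√((f(-175) + 2156414) + ((-1663139 + 579650) - 1444358)) = √((1467 + 2156414) + ((-1663139 + 579650) - 1444358)) = √(2157881 + (-1083489 - 1444358)) = √(2157881 - 2527847) = √(-369966) = I*√369966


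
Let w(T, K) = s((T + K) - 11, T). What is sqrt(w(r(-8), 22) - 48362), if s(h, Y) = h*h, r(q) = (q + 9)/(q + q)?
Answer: I*sqrt(12350047)/16 ≈ 219.64*I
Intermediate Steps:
r(q) = (9 + q)/(2*q) (r(q) = (9 + q)/((2*q)) = (9 + q)*(1/(2*q)) = (9 + q)/(2*q))
s(h, Y) = h**2
w(T, K) = (-11 + K + T)**2 (w(T, K) = ((T + K) - 11)**2 = ((K + T) - 11)**2 = (-11 + K + T)**2)
sqrt(w(r(-8), 22) - 48362) = sqrt((-11 + 22 + (1/2)*(9 - 8)/(-8))**2 - 48362) = sqrt((-11 + 22 + (1/2)*(-1/8)*1)**2 - 48362) = sqrt((-11 + 22 - 1/16)**2 - 48362) = sqrt((175/16)**2 - 48362) = sqrt(30625/256 - 48362) = sqrt(-12350047/256) = I*sqrt(12350047)/16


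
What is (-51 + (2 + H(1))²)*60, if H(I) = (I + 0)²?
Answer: -2520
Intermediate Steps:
H(I) = I²
(-51 + (2 + H(1))²)*60 = (-51 + (2 + 1²)²)*60 = (-51 + (2 + 1)²)*60 = (-51 + 3²)*60 = (-51 + 9)*60 = -42*60 = -2520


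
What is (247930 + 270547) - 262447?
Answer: 256030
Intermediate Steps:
(247930 + 270547) - 262447 = 518477 - 262447 = 256030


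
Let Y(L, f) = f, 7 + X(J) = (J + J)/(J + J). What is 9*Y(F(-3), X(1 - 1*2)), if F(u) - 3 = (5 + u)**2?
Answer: -54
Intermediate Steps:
F(u) = 3 + (5 + u)**2
X(J) = -6 (X(J) = -7 + (J + J)/(J + J) = -7 + (2*J)/((2*J)) = -7 + (2*J)*(1/(2*J)) = -7 + 1 = -6)
9*Y(F(-3), X(1 - 1*2)) = 9*(-6) = -54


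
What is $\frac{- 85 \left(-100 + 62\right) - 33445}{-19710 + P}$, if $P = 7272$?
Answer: $\frac{30215}{12438} \approx 2.4292$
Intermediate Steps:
$\frac{- 85 \left(-100 + 62\right) - 33445}{-19710 + P} = \frac{- 85 \left(-100 + 62\right) - 33445}{-19710 + 7272} = \frac{\left(-85\right) \left(-38\right) - 33445}{-12438} = \left(3230 - 33445\right) \left(- \frac{1}{12438}\right) = \left(-30215\right) \left(- \frac{1}{12438}\right) = \frac{30215}{12438}$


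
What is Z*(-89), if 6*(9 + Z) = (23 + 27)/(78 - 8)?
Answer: 33197/42 ≈ 790.40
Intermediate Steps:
Z = -373/42 (Z = -9 + ((23 + 27)/(78 - 8))/6 = -9 + (50/70)/6 = -9 + (50*(1/70))/6 = -9 + (1/6)*(5/7) = -9 + 5/42 = -373/42 ≈ -8.8810)
Z*(-89) = -373/42*(-89) = 33197/42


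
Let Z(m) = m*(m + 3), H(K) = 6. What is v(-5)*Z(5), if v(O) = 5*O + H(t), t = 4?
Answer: -760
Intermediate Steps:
v(O) = 6 + 5*O (v(O) = 5*O + 6 = 6 + 5*O)
Z(m) = m*(3 + m)
v(-5)*Z(5) = (6 + 5*(-5))*(5*(3 + 5)) = (6 - 25)*(5*8) = -19*40 = -760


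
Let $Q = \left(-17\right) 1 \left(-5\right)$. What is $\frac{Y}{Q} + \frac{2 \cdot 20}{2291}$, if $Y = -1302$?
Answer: $- \frac{2979482}{194735} \approx -15.3$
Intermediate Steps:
$Q = 85$ ($Q = \left(-17\right) \left(-5\right) = 85$)
$\frac{Y}{Q} + \frac{2 \cdot 20}{2291} = - \frac{1302}{85} + \frac{2 \cdot 20}{2291} = \left(-1302\right) \frac{1}{85} + 40 \cdot \frac{1}{2291} = - \frac{1302}{85} + \frac{40}{2291} = - \frac{2979482}{194735}$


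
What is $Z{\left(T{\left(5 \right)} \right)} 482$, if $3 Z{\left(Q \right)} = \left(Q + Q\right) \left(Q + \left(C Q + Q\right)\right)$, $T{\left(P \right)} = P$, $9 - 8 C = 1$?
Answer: $24100$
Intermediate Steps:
$C = 1$ ($C = \frac{9}{8} - \frac{1}{8} = 1$)
$Z{\left(Q \right)} = 2 Q^{2}$ ($Z{\left(Q \right)} = \frac{\left(Q + Q\right) \left(Q + \left(1 Q + Q\right)\right)}{3} = \frac{2 Q \left(Q + \left(Q + Q\right)\right)}{3} = \frac{2 Q \left(Q + 2 Q\right)}{3} = \frac{2 Q 3 Q}{3} = \frac{6 Q^{2}}{3} = 2 Q^{2}$)
$Z{\left(T{\left(5 \right)} \right)} 482 = 2 \cdot 5^{2} \cdot 482 = 2 \cdot 25 \cdot 482 = 50 \cdot 482 = 24100$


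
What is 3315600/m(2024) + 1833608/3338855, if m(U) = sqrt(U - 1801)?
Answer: 1833608/3338855 + 3315600*sqrt(223)/223 ≈ 2.2203e+5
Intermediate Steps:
m(U) = sqrt(-1801 + U)
3315600/m(2024) + 1833608/3338855 = 3315600/(sqrt(-1801 + 2024)) + 1833608/3338855 = 3315600/(sqrt(223)) + 1833608*(1/3338855) = 3315600*(sqrt(223)/223) + 1833608/3338855 = 3315600*sqrt(223)/223 + 1833608/3338855 = 1833608/3338855 + 3315600*sqrt(223)/223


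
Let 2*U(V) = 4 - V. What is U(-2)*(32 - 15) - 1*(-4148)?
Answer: 4199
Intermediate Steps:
U(V) = 2 - V/2 (U(V) = (4 - V)/2 = 2 - V/2)
U(-2)*(32 - 15) - 1*(-4148) = (2 - 1/2*(-2))*(32 - 15) - 1*(-4148) = (2 + 1)*17 + 4148 = 3*17 + 4148 = 51 + 4148 = 4199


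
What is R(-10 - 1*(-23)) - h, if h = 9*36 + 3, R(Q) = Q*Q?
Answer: -158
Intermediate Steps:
R(Q) = Q²
h = 327 (h = 324 + 3 = 327)
R(-10 - 1*(-23)) - h = (-10 - 1*(-23))² - 1*327 = (-10 + 23)² - 327 = 13² - 327 = 169 - 327 = -158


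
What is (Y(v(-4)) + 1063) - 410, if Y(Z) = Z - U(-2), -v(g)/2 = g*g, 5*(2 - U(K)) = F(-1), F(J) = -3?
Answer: 3092/5 ≈ 618.40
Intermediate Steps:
U(K) = 13/5 (U(K) = 2 - ⅕*(-3) = 2 + ⅗ = 13/5)
v(g) = -2*g² (v(g) = -2*g*g = -2*g²)
Y(Z) = -13/5 + Z (Y(Z) = Z - 1*13/5 = Z - 13/5 = -13/5 + Z)
(Y(v(-4)) + 1063) - 410 = ((-13/5 - 2*(-4)²) + 1063) - 410 = ((-13/5 - 2*16) + 1063) - 410 = ((-13/5 - 32) + 1063) - 410 = (-173/5 + 1063) - 410 = 5142/5 - 410 = 3092/5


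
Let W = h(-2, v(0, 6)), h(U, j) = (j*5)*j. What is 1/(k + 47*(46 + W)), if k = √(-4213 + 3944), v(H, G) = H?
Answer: 2162/4674513 - I*√269/4674513 ≈ 0.00046251 - 3.5086e-6*I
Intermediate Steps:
h(U, j) = 5*j² (h(U, j) = (5*j)*j = 5*j²)
W = 0 (W = 5*0² = 5*0 = 0)
k = I*√269 (k = √(-269) = I*√269 ≈ 16.401*I)
1/(k + 47*(46 + W)) = 1/(I*√269 + 47*(46 + 0)) = 1/(I*√269 + 47*46) = 1/(I*√269 + 2162) = 1/(2162 + I*√269)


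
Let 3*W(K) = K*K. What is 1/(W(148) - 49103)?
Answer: -3/125405 ≈ -2.3922e-5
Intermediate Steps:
W(K) = K**2/3 (W(K) = (K*K)/3 = K**2/3)
1/(W(148) - 49103) = 1/((1/3)*148**2 - 49103) = 1/((1/3)*21904 - 49103) = 1/(21904/3 - 49103) = 1/(-125405/3) = -3/125405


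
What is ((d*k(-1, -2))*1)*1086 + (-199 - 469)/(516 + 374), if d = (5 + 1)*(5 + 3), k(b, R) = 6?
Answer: 139181426/445 ≈ 3.1277e+5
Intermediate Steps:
d = 48 (d = 6*8 = 48)
((d*k(-1, -2))*1)*1086 + (-199 - 469)/(516 + 374) = ((48*6)*1)*1086 + (-199 - 469)/(516 + 374) = (288*1)*1086 - 668/890 = 288*1086 - 668*1/890 = 312768 - 334/445 = 139181426/445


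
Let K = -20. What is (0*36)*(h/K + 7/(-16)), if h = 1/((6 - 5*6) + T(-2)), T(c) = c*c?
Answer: 0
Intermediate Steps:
T(c) = c²
h = -1/20 (h = 1/((6 - 5*6) + (-2)²) = 1/((6 - 30) + 4) = 1/(-24 + 4) = 1/(-20) = -1/20 ≈ -0.050000)
(0*36)*(h/K + 7/(-16)) = (0*36)*(-1/20/(-20) + 7/(-16)) = 0*(-1/20*(-1/20) + 7*(-1/16)) = 0*(1/400 - 7/16) = 0*(-87/200) = 0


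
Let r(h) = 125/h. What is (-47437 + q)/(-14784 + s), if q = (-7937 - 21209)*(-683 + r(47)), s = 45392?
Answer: 929742957/1438576 ≈ 646.29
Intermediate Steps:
q = 931972496/47 (q = (-7937 - 21209)*(-683 + 125/47) = -29146*(-683 + 125*(1/47)) = -29146*(-683 + 125/47) = -29146*(-31976/47) = 931972496/47 ≈ 1.9829e+7)
(-47437 + q)/(-14784 + s) = (-47437 + 931972496/47)/(-14784 + 45392) = (929742957/47)/30608 = (929742957/47)*(1/30608) = 929742957/1438576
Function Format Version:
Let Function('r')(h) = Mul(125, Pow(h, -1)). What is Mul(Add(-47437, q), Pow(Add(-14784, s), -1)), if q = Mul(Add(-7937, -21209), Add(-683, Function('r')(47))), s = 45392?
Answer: Rational(929742957, 1438576) ≈ 646.29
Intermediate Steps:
q = Rational(931972496, 47) (q = Mul(Add(-7937, -21209), Add(-683, Mul(125, Pow(47, -1)))) = Mul(-29146, Add(-683, Mul(125, Rational(1, 47)))) = Mul(-29146, Add(-683, Rational(125, 47))) = Mul(-29146, Rational(-31976, 47)) = Rational(931972496, 47) ≈ 1.9829e+7)
Mul(Add(-47437, q), Pow(Add(-14784, s), -1)) = Mul(Add(-47437, Rational(931972496, 47)), Pow(Add(-14784, 45392), -1)) = Mul(Rational(929742957, 47), Pow(30608, -1)) = Mul(Rational(929742957, 47), Rational(1, 30608)) = Rational(929742957, 1438576)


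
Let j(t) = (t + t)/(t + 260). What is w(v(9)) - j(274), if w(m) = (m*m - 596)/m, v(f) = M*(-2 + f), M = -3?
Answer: 3959/623 ≈ 6.3547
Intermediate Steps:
v(f) = 6 - 3*f (v(f) = -3*(-2 + f) = 6 - 3*f)
j(t) = 2*t/(260 + t) (j(t) = (2*t)/(260 + t) = 2*t/(260 + t))
w(m) = (-596 + m²)/m (w(m) = (m² - 596)/m = (-596 + m²)/m)
w(v(9)) - j(274) = ((6 - 3*9) - 596/(6 - 3*9)) - 2*274/(260 + 274) = ((6 - 27) - 596/(6 - 27)) - 2*274/534 = (-21 - 596/(-21)) - 2*274/534 = (-21 - 596*(-1/21)) - 1*274/267 = (-21 + 596/21) - 274/267 = 155/21 - 274/267 = 3959/623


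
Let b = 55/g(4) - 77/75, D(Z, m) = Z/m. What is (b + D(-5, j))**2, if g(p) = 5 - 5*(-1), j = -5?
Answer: 674041/22500 ≈ 29.957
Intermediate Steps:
g(p) = 10 (g(p) = 5 + 5 = 10)
b = 671/150 (b = 55/10 - 77/75 = 55*(1/10) - 77*1/75 = 11/2 - 77/75 = 671/150 ≈ 4.4733)
(b + D(-5, j))**2 = (671/150 - 5/(-5))**2 = (671/150 - 5*(-1/5))**2 = (671/150 + 1)**2 = (821/150)**2 = 674041/22500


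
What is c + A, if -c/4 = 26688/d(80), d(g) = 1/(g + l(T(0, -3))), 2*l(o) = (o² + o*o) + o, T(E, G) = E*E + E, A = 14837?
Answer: -8525323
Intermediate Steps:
T(E, G) = E + E² (T(E, G) = E² + E = E + E²)
l(o) = o² + o/2 (l(o) = ((o² + o*o) + o)/2 = ((o² + o²) + o)/2 = (2*o² + o)/2 = (o + 2*o²)/2 = o² + o/2)
d(g) = 1/g (d(g) = 1/(g + (0*(1 + 0))*(½ + 0*(1 + 0))) = 1/(g + (0*1)*(½ + 0*1)) = 1/(g + 0*(½ + 0)) = 1/(g + 0*(½)) = 1/(g + 0) = 1/g)
c = -8540160 (c = -106752/(1/80) = -106752/1/80 = -106752*80 = -4*2135040 = -8540160)
c + A = -8540160 + 14837 = -8525323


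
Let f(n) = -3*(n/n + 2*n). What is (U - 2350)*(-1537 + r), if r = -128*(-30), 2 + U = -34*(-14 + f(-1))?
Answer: -4555334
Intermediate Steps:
f(n) = -3 - 6*n (f(n) = -3*(1 + 2*n) = -3 - 6*n)
U = 372 (U = -2 - 34*(-14 + (-3 - 6*(-1))) = -2 - 34*(-14 + (-3 + 6)) = -2 - 34*(-14 + 3) = -2 - 34*(-11) = -2 + 374 = 372)
r = 3840
(U - 2350)*(-1537 + r) = (372 - 2350)*(-1537 + 3840) = -1978*2303 = -4555334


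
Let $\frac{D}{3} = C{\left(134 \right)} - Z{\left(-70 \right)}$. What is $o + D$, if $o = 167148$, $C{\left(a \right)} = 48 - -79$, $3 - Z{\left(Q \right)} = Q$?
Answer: $167310$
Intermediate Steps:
$Z{\left(Q \right)} = 3 - Q$
$C{\left(a \right)} = 127$ ($C{\left(a \right)} = 48 + 79 = 127$)
$D = 162$ ($D = 3 \left(127 - \left(3 - -70\right)\right) = 3 \left(127 - \left(3 + 70\right)\right) = 3 \left(127 - 73\right) = 3 \cdot 54 = 162$)
$o + D = 167148 + 162 = 167310$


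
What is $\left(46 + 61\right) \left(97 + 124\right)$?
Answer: $23647$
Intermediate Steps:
$\left(46 + 61\right) \left(97 + 124\right) = 107 \cdot 221 = 23647$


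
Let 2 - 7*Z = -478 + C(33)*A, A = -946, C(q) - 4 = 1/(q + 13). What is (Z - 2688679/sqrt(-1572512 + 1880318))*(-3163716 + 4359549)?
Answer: 117843362985/161 - 1071737024869*sqrt(366)/3538 ≈ -5.0633e+9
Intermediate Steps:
C(q) = 4 + 1/(13 + q) (C(q) = 4 + 1/(q + 13) = 4 + 1/(13 + q))
Z = 98545/161 (Z = 2/7 - (-478 + ((53 + 4*33)/(13 + 33))*(-946))/7 = 2/7 - (-478 + ((53 + 132)/46)*(-946))/7 = 2/7 - (-478 + ((1/46)*185)*(-946))/7 = 2/7 - (-478 + (185/46)*(-946))/7 = 2/7 - (-478 - 87505/23)/7 = 2/7 - 1/7*(-98499/23) = 2/7 + 98499/161 = 98545/161 ≈ 612.08)
(Z - 2688679/sqrt(-1572512 + 1880318))*(-3163716 + 4359549) = (98545/161 - 2688679/sqrt(-1572512 + 1880318))*(-3163716 + 4359549) = (98545/161 - 2688679*sqrt(366)/10614)*1195833 = 117843362985/161 - 1071737024869*sqrt(366)/3538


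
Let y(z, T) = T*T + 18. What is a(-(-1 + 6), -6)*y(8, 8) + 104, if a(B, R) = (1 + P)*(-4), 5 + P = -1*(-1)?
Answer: 1088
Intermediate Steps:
P = -4 (P = -5 - 1*(-1) = -5 + 1 = -4)
y(z, T) = 18 + T² (y(z, T) = T² + 18 = 18 + T²)
a(B, R) = 12 (a(B, R) = (1 - 4)*(-4) = -3*(-4) = 12)
a(-(-1 + 6), -6)*y(8, 8) + 104 = 12*(18 + 8²) + 104 = 12*(18 + 64) + 104 = 12*82 + 104 = 984 + 104 = 1088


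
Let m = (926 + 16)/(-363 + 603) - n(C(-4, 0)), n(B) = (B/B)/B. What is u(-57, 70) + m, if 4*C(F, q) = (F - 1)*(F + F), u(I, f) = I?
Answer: -2127/40 ≈ -53.175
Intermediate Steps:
C(F, q) = F*(-1 + F)/2 (C(F, q) = ((F - 1)*(F + F))/4 = ((-1 + F)*(2*F))/4 = (2*F*(-1 + F))/4 = F*(-1 + F)/2)
n(B) = 1/B
m = 153/40 (m = (926 + 16)/(-363 + 603) - 1/((1/2)*(-4)*(-1 - 4)) = 942/240 - 1/((1/2)*(-4)*(-5)) = 942*(1/240) - 1/10 = 157/40 - 1*1/10 = 157/40 - 1/10 = 153/40 ≈ 3.8250)
u(-57, 70) + m = -57 + 153/40 = -2127/40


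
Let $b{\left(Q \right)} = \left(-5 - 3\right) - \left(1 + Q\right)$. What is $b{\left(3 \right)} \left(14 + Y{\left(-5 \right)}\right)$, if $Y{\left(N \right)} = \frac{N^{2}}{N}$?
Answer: $-108$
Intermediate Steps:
$b{\left(Q \right)} = -9 - Q$ ($b{\left(Q \right)} = -8 - \left(1 + Q\right) = -9 - Q$)
$Y{\left(N \right)} = N$
$b{\left(3 \right)} \left(14 + Y{\left(-5 \right)}\right) = \left(-9 - 3\right) \left(14 - 5\right) = \left(-9 - 3\right) 9 = \left(-12\right) 9 = -108$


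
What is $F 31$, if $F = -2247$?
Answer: $-69657$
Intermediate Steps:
$F 31 = \left(-2247\right) 31 = -69657$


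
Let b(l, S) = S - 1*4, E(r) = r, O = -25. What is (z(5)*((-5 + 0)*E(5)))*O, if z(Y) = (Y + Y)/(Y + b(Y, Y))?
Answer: 3125/3 ≈ 1041.7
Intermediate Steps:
b(l, S) = -4 + S (b(l, S) = S - 4 = -4 + S)
z(Y) = 2*Y/(-4 + 2*Y) (z(Y) = (Y + Y)/(Y + (-4 + Y)) = (2*Y)/(-4 + 2*Y) = 2*Y/(-4 + 2*Y))
(z(5)*((-5 + 0)*E(5)))*O = ((5/(-2 + 5))*((-5 + 0)*5))*(-25) = ((5/3)*(-5*5))*(-25) = ((5*(⅓))*(-25))*(-25) = ((5/3)*(-25))*(-25) = -125/3*(-25) = 3125/3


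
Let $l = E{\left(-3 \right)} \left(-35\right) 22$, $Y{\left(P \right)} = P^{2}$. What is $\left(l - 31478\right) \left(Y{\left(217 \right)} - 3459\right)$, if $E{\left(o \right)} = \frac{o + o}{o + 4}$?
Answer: $-1171814540$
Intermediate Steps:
$E{\left(o \right)} = \frac{2 o}{4 + o}$
$l = 4620$ ($l = 2 \left(-3\right) \frac{1}{4 - 3} \left(-35\right) 22 = 2 \left(-3\right) 1^{-1} \left(-35\right) 22 = 2 \left(-3\right) 1 \left(-35\right) 22 = \left(-6\right) \left(-35\right) 22 = 210 \cdot 22 = 4620$)
$\left(l - 31478\right) \left(Y{\left(217 \right)} - 3459\right) = \left(4620 - 31478\right) \left(217^{2} - 3459\right) = - 26858 \left(47089 - 3459\right) = \left(-26858\right) 43630 = -1171814540$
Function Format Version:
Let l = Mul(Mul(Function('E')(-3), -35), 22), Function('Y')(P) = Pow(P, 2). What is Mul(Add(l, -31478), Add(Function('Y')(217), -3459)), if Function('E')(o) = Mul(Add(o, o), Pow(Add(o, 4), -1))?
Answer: -1171814540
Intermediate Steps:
Function('E')(o) = Mul(2, o, Pow(Add(4, o), -1)) (Function('E')(o) = Mul(Mul(2, o), Pow(Add(4, o), -1)) = Mul(2, o, Pow(Add(4, o), -1)))
l = 4620 (l = Mul(Mul(Mul(2, -3, Pow(Add(4, -3), -1)), -35), 22) = Mul(Mul(Mul(2, -3, Pow(1, -1)), -35), 22) = Mul(Mul(Mul(2, -3, 1), -35), 22) = Mul(Mul(-6, -35), 22) = Mul(210, 22) = 4620)
Mul(Add(l, -31478), Add(Function('Y')(217), -3459)) = Mul(Add(4620, -31478), Add(Pow(217, 2), -3459)) = Mul(-26858, Add(47089, -3459)) = Mul(-26858, 43630) = -1171814540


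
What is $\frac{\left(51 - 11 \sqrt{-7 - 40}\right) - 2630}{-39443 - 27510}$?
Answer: $\frac{2579}{66953} + \frac{11 i \sqrt{47}}{66953} \approx 0.03852 + 0.0011263 i$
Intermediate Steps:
$\frac{\left(51 - 11 \sqrt{-7 - 40}\right) - 2630}{-39443 - 27510} = \frac{\left(51 - 11 \sqrt{-47}\right) - 2630}{-66953} = \left(\left(51 - 11 i \sqrt{47}\right) - 2630\right) \left(- \frac{1}{66953}\right) = \left(-2579 - 11 i \sqrt{47}\right) \left(- \frac{1}{66953}\right) = \frac{2579}{66953} + \frac{11 i \sqrt{47}}{66953}$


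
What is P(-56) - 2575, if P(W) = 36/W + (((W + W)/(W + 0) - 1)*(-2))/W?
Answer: -72117/28 ≈ -2575.6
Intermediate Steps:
P(W) = 34/W (P(W) = 36/W + (((2*W)/W - 1)*(-2))/W = 36/W + ((2 - 1)*(-2))/W = 36/W + (1*(-2))/W = 36/W - 2/W = 34/W)
P(-56) - 2575 = 34/(-56) - 2575 = 34*(-1/56) - 2575 = -17/28 - 2575 = -72117/28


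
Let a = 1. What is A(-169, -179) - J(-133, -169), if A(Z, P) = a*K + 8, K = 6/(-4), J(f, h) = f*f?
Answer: -35365/2 ≈ -17683.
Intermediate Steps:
J(f, h) = f²
K = -3/2 (K = 6*(-¼) = -3/2 ≈ -1.5000)
A(Z, P) = 13/2 (A(Z, P) = 1*(-3/2) + 8 = -3/2 + 8 = 13/2)
A(-169, -179) - J(-133, -169) = 13/2 - 1*(-133)² = 13/2 - 1*17689 = 13/2 - 17689 = -35365/2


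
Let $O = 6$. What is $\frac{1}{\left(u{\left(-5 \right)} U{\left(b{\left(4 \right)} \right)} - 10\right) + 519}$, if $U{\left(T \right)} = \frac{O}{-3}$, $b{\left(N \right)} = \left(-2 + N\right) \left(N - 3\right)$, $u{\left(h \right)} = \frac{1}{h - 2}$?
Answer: $\frac{7}{3565} \approx 0.0019635$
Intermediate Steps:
$u{\left(h \right)} = \frac{1}{-2 + h}$
$b{\left(N \right)} = \left(-3 + N\right) \left(-2 + N\right)$ ($b{\left(N \right)} = \left(-2 + N\right) \left(-3 + N\right) = \left(-3 + N\right) \left(-2 + N\right)$)
$U{\left(T \right)} = -2$ ($U{\left(T \right)} = \frac{6}{-3} = 6 \left(- \frac{1}{3}\right) = -2$)
$\frac{1}{\left(u{\left(-5 \right)} U{\left(b{\left(4 \right)} \right)} - 10\right) + 519} = \frac{1}{\left(\frac{1}{-2 - 5} \left(-2\right) - 10\right) + 519} = \frac{1}{\left(\frac{1}{-7} \left(-2\right) - 10\right) + 519} = \frac{1}{\left(\left(- \frac{1}{7}\right) \left(-2\right) - 10\right) + 519} = \frac{1}{\left(\frac{2}{7} - 10\right) + 519} = \frac{1}{- \frac{68}{7} + 519} = \frac{1}{\frac{3565}{7}} = \frac{7}{3565}$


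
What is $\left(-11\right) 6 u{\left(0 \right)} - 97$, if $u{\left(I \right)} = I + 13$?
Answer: $-955$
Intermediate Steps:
$u{\left(I \right)} = 13 + I$
$\left(-11\right) 6 u{\left(0 \right)} - 97 = \left(-11\right) 6 \left(13 + 0\right) - 97 = \left(-66\right) 13 - 97 = -858 - 97 = -955$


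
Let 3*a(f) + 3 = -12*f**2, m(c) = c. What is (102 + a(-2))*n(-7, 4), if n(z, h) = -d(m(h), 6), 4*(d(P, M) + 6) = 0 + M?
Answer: 765/2 ≈ 382.50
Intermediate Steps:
d(P, M) = -6 + M/4 (d(P, M) = -6 + (0 + M)/4 = -6 + M/4)
a(f) = -1 - 4*f**2 (a(f) = -1 + (-12*f**2)/3 = -1 - 4*f**2)
n(z, h) = 9/2 (n(z, h) = -(-6 + (1/4)*6) = -(-6 + 3/2) = -1*(-9/2) = 9/2)
(102 + a(-2))*n(-7, 4) = (102 + (-1 - 4*(-2)**2))*(9/2) = (102 + (-1 - 4*4))*(9/2) = (102 + (-1 - 16))*(9/2) = (102 - 17)*(9/2) = 85*(9/2) = 765/2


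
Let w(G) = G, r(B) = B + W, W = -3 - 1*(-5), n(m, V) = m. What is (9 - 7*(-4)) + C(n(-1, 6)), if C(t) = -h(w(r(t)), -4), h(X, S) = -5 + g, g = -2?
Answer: 44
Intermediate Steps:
W = 2 (W = -3 + 5 = 2)
r(B) = 2 + B (r(B) = B + 2 = 2 + B)
h(X, S) = -7 (h(X, S) = -5 - 2 = -7)
C(t) = 7 (C(t) = -1*(-7) = 7)
(9 - 7*(-4)) + C(n(-1, 6)) = (9 - 7*(-4)) + 7 = (9 + 28) + 7 = 37 + 7 = 44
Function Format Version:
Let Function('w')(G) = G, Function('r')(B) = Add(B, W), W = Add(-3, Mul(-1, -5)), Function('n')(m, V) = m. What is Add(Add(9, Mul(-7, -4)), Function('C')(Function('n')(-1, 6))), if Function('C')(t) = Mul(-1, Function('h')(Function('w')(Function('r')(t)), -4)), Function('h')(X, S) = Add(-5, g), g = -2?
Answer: 44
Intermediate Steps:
W = 2 (W = Add(-3, 5) = 2)
Function('r')(B) = Add(2, B) (Function('r')(B) = Add(B, 2) = Add(2, B))
Function('h')(X, S) = -7 (Function('h')(X, S) = Add(-5, -2) = -7)
Function('C')(t) = 7 (Function('C')(t) = Mul(-1, -7) = 7)
Add(Add(9, Mul(-7, -4)), Function('C')(Function('n')(-1, 6))) = Add(Add(9, Mul(-7, -4)), 7) = Add(Add(9, 28), 7) = Add(37, 7) = 44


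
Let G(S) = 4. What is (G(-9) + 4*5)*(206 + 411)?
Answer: 14808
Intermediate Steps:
(G(-9) + 4*5)*(206 + 411) = (4 + 4*5)*(206 + 411) = (4 + 20)*617 = 24*617 = 14808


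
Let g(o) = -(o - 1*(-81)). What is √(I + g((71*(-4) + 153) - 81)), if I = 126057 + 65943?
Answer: √192131 ≈ 438.33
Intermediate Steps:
I = 192000
g(o) = -81 - o (g(o) = -(o + 81) = -(81 + o) = -81 - o)
√(I + g((71*(-4) + 153) - 81)) = √(192000 + (-81 - ((71*(-4) + 153) - 81))) = √(192000 + (-81 - ((-284 + 153) - 81))) = √(192000 + (-81 - (-131 - 81))) = √(192000 + (-81 - 1*(-212))) = √(192000 + (-81 + 212)) = √(192000 + 131) = √192131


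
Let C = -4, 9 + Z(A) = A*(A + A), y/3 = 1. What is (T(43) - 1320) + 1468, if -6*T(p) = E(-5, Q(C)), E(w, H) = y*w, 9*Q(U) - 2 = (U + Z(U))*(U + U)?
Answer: 301/2 ≈ 150.50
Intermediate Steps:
y = 3 (y = 3*1 = 3)
Z(A) = -9 + 2*A² (Z(A) = -9 + A*(A + A) = -9 + A*(2*A) = -9 + 2*A²)
Q(U) = 2/9 + 2*U*(-9 + U + 2*U²)/9 (Q(U) = 2/9 + ((U + (-9 + 2*U²))*(U + U))/9 = 2/9 + ((-9 + U + 2*U²)*(2*U))/9 = 2/9 + (2*U*(-9 + U + 2*U²))/9 = 2/9 + 2*U*(-9 + U + 2*U²)/9)
E(w, H) = 3*w
T(p) = 5/2 (T(p) = -(-5)/2 = -⅙*(-15) = 5/2)
(T(43) - 1320) + 1468 = (5/2 - 1320) + 1468 = -2635/2 + 1468 = 301/2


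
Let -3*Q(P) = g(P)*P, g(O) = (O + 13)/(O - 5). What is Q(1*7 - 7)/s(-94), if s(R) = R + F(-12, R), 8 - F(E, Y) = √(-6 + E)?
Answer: 0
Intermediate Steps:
F(E, Y) = 8 - √(-6 + E)
g(O) = (13 + O)/(-5 + O)
s(R) = 8 + R - 3*I*√2 (s(R) = R + (8 - √(-6 - 12)) = R + (8 - √(-18)) = R + (8 - 3*I*√2) = 8 + R - 3*I*√2)
Q(P) = -P*(13 + P)/(3*(-5 + P)) (Q(P) = -(13 + P)/(-5 + P)*P/3 = -P*(13 + P)/(3*(-5 + P)))
Q(1*7 - 7)/s(-94) = (-(1*7 - 7)*(13 + (1*7 - 7))/(-15 + 3*(1*7 - 7)))/(8 - 94 - 3*I*√2) = (-(7 - 7)*(13 + (7 - 7))/(-15 + 3*(7 - 7)))/(-86 - 3*I*√2) = (-1*0*(13 + 0)/(-15 + 3*0))/(-86 - 3*I*√2) = (-1*0*13/(-15 + 0))/(-86 - 3*I*√2) = (-1*0*13/(-15))/(-86 - 3*I*√2) = (-1*0*(-1/15)*13)/(-86 - 3*I*√2) = 0/(-86 - 3*I*√2) = 0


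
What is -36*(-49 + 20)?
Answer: 1044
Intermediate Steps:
-36*(-49 + 20) = -36*(-29) = 1044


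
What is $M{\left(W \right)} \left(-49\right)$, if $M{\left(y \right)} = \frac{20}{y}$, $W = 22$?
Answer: $- \frac{490}{11} \approx -44.545$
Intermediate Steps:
$M{\left(W \right)} \left(-49\right) = \frac{20}{22} \left(-49\right) = 20 \cdot \frac{1}{22} \left(-49\right) = \frac{10}{11} \left(-49\right) = - \frac{490}{11}$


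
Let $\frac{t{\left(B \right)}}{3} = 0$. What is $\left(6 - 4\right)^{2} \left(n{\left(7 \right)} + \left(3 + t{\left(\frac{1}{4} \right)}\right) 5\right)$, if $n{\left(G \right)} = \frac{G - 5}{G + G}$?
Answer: $\frac{424}{7} \approx 60.571$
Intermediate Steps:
$t{\left(B \right)} = 0$ ($t{\left(B \right)} = 3 \cdot 0 = 0$)
$n{\left(G \right)} = \frac{-5 + G}{2 G}$
$\left(6 - 4\right)^{2} \left(n{\left(7 \right)} + \left(3 + t{\left(\frac{1}{4} \right)}\right) 5\right) = \left(6 - 4\right)^{2} \left(\frac{-5 + 7}{2 \cdot 7} + \left(3 + 0\right) 5\right) = 2^{2} \left(\frac{1}{2} \cdot \frac{1}{7} \cdot 2 + 3 \cdot 5\right) = 4 \left(\frac{1}{7} + 15\right) = 4 \cdot \frac{106}{7} = \frac{424}{7}$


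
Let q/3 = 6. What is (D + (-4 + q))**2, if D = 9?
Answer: 529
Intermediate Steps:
q = 18 (q = 3*6 = 18)
(D + (-4 + q))**2 = (9 + (-4 + 18))**2 = (9 + 14)**2 = 23**2 = 529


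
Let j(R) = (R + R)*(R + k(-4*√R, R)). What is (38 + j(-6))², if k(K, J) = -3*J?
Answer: 11236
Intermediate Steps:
j(R) = -4*R² (j(R) = (R + R)*(R - 3*R) = (2*R)*(-2*R) = -4*R²)
(38 + j(-6))² = (38 - 4*(-6)²)² = (38 - 4*36)² = (38 - 144)² = (-106)² = 11236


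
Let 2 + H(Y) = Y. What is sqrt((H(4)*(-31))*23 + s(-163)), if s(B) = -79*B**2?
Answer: I*sqrt(2100377) ≈ 1449.3*I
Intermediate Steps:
H(Y) = -2 + Y
sqrt((H(4)*(-31))*23 + s(-163)) = sqrt(((-2 + 4)*(-31))*23 - 79*(-163)**2) = sqrt((2*(-31))*23 - 79*26569) = sqrt(-62*23 - 2098951) = sqrt(-1426 - 2098951) = sqrt(-2100377) = I*sqrt(2100377)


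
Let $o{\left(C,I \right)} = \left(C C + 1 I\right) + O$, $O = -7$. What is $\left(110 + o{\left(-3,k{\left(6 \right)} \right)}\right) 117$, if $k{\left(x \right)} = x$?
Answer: $13806$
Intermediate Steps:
$o{\left(C,I \right)} = -7 + I + C^{2}$ ($o{\left(C,I \right)} = \left(C C + 1 I\right) - 7 = \left(C^{2} + I\right) - 7 = \left(I + C^{2}\right) - 7 = -7 + I + C^{2}$)
$\left(110 + o{\left(-3,k{\left(6 \right)} \right)}\right) 117 = \left(110 + \left(-7 + 6 + \left(-3\right)^{2}\right)\right) 117 = \left(110 + \left(-7 + 6 + 9\right)\right) 117 = \left(110 + 8\right) 117 = 118 \cdot 117 = 13806$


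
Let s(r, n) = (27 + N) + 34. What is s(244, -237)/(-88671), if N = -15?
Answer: -46/88671 ≈ -0.00051877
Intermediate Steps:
s(r, n) = 46 (s(r, n) = (27 - 15) + 34 = 12 + 34 = 46)
s(244, -237)/(-88671) = 46/(-88671) = 46*(-1/88671) = -46/88671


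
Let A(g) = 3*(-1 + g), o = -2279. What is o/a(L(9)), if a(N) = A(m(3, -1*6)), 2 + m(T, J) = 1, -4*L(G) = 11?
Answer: 2279/6 ≈ 379.83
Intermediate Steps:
L(G) = -11/4 (L(G) = -¼*11 = -11/4)
m(T, J) = -1 (m(T, J) = -2 + 1 = -1)
A(g) = -3 + 3*g
a(N) = -6 (a(N) = -3 + 3*(-1) = -3 - 3 = -6)
o/a(L(9)) = -2279/(-6) = -2279*(-⅙) = 2279/6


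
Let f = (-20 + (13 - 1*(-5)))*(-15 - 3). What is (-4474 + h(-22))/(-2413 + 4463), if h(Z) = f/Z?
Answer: -24616/11275 ≈ -2.1832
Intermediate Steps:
f = 36 (f = (-20 + (13 + 5))*(-18) = (-20 + 18)*(-18) = -2*(-18) = 36)
h(Z) = 36/Z
(-4474 + h(-22))/(-2413 + 4463) = (-4474 + 36/(-22))/(-2413 + 4463) = (-4474 + 36*(-1/22))/2050 = (-4474 - 18/11)*(1/2050) = -49232/11*1/2050 = -24616/11275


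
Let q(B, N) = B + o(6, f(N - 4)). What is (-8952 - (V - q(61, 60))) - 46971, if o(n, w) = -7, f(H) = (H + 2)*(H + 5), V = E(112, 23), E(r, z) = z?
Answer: -55892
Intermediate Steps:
V = 23
f(H) = (2 + H)*(5 + H)
q(B, N) = -7 + B (q(B, N) = B - 7 = -7 + B)
(-8952 - (V - q(61, 60))) - 46971 = (-8952 - (23 - (-7 + 61))) - 46971 = (-8952 - (23 - 1*54)) - 46971 = (-8952 - (23 - 54)) - 46971 = (-8952 - 1*(-31)) - 46971 = (-8952 + 31) - 46971 = -8921 - 46971 = -55892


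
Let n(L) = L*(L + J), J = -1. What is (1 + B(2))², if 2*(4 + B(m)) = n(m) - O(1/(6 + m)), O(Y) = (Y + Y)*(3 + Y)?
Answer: 23409/4096 ≈ 5.7151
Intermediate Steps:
O(Y) = 2*Y*(3 + Y) (O(Y) = (2*Y)*(3 + Y) = 2*Y*(3 + Y))
n(L) = L*(-1 + L) (n(L) = L*(L - 1) = L*(-1 + L))
B(m) = -4 + m*(-1 + m)/2 - (3 + 1/(6 + m))/(6 + m) (B(m) = -4 + (m*(-1 + m) - 2*(3 + 1/(6 + m))/(6 + m))/2 = -4 + (m*(-1 + m)/2 - (3 + 1/(6 + m))/(6 + m)) = -4 + m*(-1 + m)/2 - (3 + 1/(6 + m))/(6 + m))
(1 + B(2))² = (1 + (-38 - 6*2 + (6 + 2)²*(-8 + 2*(-1 + 2)))/(2*(6 + 2)²))² = (1 + (½)*(-38 - 12 + 8²*(-8 + 2*1))/8²)² = (1 + (½)*(1/64)*(-38 - 12 + 64*(-8 + 2)))² = (1 + (½)*(1/64)*(-38 - 12 + 64*(-6)))² = (1 + (½)*(1/64)*(-38 - 12 - 384))² = (1 + (½)*(1/64)*(-434))² = (1 - 217/64)² = (-153/64)² = 23409/4096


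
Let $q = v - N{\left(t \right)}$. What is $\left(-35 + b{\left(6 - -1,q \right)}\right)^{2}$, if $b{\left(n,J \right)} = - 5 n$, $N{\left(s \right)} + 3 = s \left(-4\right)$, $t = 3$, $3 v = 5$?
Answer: $4900$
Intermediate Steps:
$v = \frac{5}{3}$ ($v = \frac{1}{3} \cdot 5 = \frac{5}{3} \approx 1.6667$)
$N{\left(s \right)} = -3 - 4 s$ ($N{\left(s \right)} = -3 + s \left(-4\right) = -3 - 4 s$)
$q = \frac{50}{3}$ ($q = \frac{5}{3} - \left(-3 - 12\right) = \frac{5}{3} - -15 = \frac{5}{3} + 15 = \frac{50}{3} \approx 16.667$)
$\left(-35 + b{\left(6 - -1,q \right)}\right)^{2} = \left(-35 - 5 \left(6 - -1\right)\right)^{2} = \left(-35 - 5 \left(6 + 1\right)\right)^{2} = \left(-35 - 35\right)^{2} = \left(-70\right)^{2} = 4900$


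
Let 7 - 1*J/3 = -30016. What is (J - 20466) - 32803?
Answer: 36800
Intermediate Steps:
J = 90069 (J = 21 - 3*(-30016) = 21 + 90048 = 90069)
(J - 20466) - 32803 = (90069 - 20466) - 32803 = 69603 - 32803 = 36800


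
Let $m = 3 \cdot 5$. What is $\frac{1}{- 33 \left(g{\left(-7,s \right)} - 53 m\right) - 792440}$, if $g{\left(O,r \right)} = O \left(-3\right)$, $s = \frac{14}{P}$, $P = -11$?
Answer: $- \frac{1}{766898} \approx -1.304 \cdot 10^{-6}$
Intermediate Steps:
$m = 15$
$s = - \frac{14}{11}$ ($s = \frac{14}{-11} = 14 \left(- \frac{1}{11}\right) = - \frac{14}{11} \approx -1.2727$)
$g{\left(O,r \right)} = - 3 O$
$\frac{1}{- 33 \left(g{\left(-7,s \right)} - 53 m\right) - 792440} = \frac{1}{- 33 \left(\left(-3\right) \left(-7\right) - 795\right) - 792440} = \frac{1}{- 33 \left(21 - 795\right) - 792440} = \frac{1}{\left(-33\right) \left(-774\right) - 792440} = \frac{1}{25542 - 792440} = \frac{1}{-766898} = - \frac{1}{766898}$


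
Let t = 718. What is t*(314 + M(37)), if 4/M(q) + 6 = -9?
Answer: 3378908/15 ≈ 2.2526e+5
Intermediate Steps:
M(q) = -4/15 (M(q) = 4/(-6 - 9) = 4/(-15) = 4*(-1/15) = -4/15)
t*(314 + M(37)) = 718*(314 - 4/15) = 718*(4706/15) = 3378908/15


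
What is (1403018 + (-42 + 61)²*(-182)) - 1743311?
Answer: -405995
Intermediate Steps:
(1403018 + (-42 + 61)²*(-182)) - 1743311 = (1403018 + 19²*(-182)) - 1743311 = (1403018 + 361*(-182)) - 1743311 = (1403018 - 65702) - 1743311 = 1337316 - 1743311 = -405995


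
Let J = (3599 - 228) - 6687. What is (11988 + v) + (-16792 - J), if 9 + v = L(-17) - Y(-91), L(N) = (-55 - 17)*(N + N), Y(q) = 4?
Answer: 947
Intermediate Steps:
J = -3316 (J = 3371 - 6687 = -3316)
L(N) = -144*N
v = 2435 (v = -9 + (-144*(-17) - 1*4) = -9 + (2448 - 4) = -9 + 2444 = 2435)
(11988 + v) + (-16792 - J) = (11988 + 2435) + (-16792 - 1*(-3316)) = 14423 + (-16792 + 3316) = 14423 - 13476 = 947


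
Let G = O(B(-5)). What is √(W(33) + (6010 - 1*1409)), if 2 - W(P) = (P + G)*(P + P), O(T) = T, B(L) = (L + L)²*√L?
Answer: 5*√(97 - 264*I*√5) ≈ 93.223 - 79.155*I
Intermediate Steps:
B(L) = 4*L^(5/2) (B(L) = (2*L)²*√L = (4*L²)*√L = 4*L^(5/2))
G = 100*I*√5 (G = 4*(-5)^(5/2) = 4*(25*I*√5) = 100*I*√5 ≈ 223.61*I)
W(P) = 2 - 2*P*(P + 100*I*√5) (W(P) = 2 - (P + 100*I*√5)*(P + P) = 2 - (P + 100*I*√5)*2*P = 2 - 2*P*(P + 100*I*√5))
√(W(33) + (6010 - 1*1409)) = √((2 - 2*33² - 200*I*33*√5) + (6010 - 1*1409)) = √((2 - 2*1089 - 6600*I*√5) + (6010 - 1409)) = √((2 - 2178 - 6600*I*√5) + 4601) = √((-2176 - 6600*I*√5) + 4601) = √(2425 - 6600*I*√5)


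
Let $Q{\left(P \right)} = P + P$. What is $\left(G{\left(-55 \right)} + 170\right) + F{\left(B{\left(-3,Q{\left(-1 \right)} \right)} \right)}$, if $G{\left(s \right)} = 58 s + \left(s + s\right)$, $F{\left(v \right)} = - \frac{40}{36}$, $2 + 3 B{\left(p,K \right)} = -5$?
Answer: $- \frac{28180}{9} \approx -3131.1$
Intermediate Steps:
$Q{\left(P \right)} = 2 P$
$B{\left(p,K \right)} = - \frac{7}{3}$ ($B{\left(p,K \right)} = - \frac{2}{3} + \frac{1}{3} \left(-5\right) = - \frac{2}{3} - \frac{5}{3} = - \frac{7}{3}$)
$F{\left(v \right)} = - \frac{10}{9}$ ($F{\left(v \right)} = \left(-40\right) \frac{1}{36} = - \frac{10}{9}$)
$G{\left(s \right)} = 60 s$ ($G{\left(s \right)} = 58 s + 2 s = 60 s$)
$\left(G{\left(-55 \right)} + 170\right) + F{\left(B{\left(-3,Q{\left(-1 \right)} \right)} \right)} = \left(60 \left(-55\right) + 170\right) - \frac{10}{9} = \left(-3300 + 170\right) - \frac{10}{9} = -3130 - \frac{10}{9} = - \frac{28180}{9}$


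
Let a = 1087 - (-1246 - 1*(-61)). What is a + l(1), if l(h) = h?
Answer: 2273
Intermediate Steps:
a = 2272 (a = 1087 - (-1246 + 61) = 1087 - 1*(-1185) = 1087 + 1185 = 2272)
a + l(1) = 2272 + 1 = 2273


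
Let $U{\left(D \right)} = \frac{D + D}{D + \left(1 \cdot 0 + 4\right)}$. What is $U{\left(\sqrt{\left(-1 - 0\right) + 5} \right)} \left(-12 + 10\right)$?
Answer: $- \frac{4}{3} \approx -1.3333$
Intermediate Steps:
$U{\left(D \right)} = \frac{2 D}{4 + D}$ ($U{\left(D \right)} = \frac{2 D}{D + \left(0 + 4\right)} = \frac{2 D}{D + 4} = \frac{2 D}{4 + D}$)
$U{\left(\sqrt{\left(-1 - 0\right) + 5} \right)} \left(-12 + 10\right) = \frac{2 \sqrt{\left(-1 - 0\right) + 5}}{4 + \sqrt{\left(-1 - 0\right) + 5}} \left(-12 + 10\right) = \frac{2 \sqrt{\left(-1 + 0\right) + 5}}{4 + \sqrt{\left(-1 + 0\right) + 5}} \left(-2\right) = \frac{2 \sqrt{-1 + 5}}{4 + \sqrt{-1 + 5}} \left(-2\right) = \frac{2 \sqrt{4}}{4 + \sqrt{4}} \left(-2\right) = 2 \cdot 2 \frac{1}{4 + 2} \left(-2\right) = 2 \cdot 2 \cdot \frac{1}{6} \left(-2\right) = \frac{2}{3} \left(-2\right) = - \frac{4}{3}$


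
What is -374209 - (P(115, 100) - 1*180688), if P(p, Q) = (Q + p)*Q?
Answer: -215021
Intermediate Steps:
P(p, Q) = Q*(Q + p)
-374209 - (P(115, 100) - 1*180688) = -374209 - (100*(100 + 115) - 1*180688) = -374209 - (100*215 - 180688) = -374209 - (21500 - 180688) = -374209 - 1*(-159188) = -374209 + 159188 = -215021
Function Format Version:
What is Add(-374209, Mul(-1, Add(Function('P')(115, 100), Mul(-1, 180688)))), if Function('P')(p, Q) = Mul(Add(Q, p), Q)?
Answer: -215021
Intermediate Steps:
Function('P')(p, Q) = Mul(Q, Add(Q, p))
Add(-374209, Mul(-1, Add(Function('P')(115, 100), Mul(-1, 180688)))) = Add(-374209, Mul(-1, Add(Mul(100, Add(100, 115)), Mul(-1, 180688)))) = Add(-374209, Mul(-1, Add(Mul(100, 215), -180688))) = Add(-374209, Mul(-1, Add(21500, -180688))) = Add(-374209, Mul(-1, -159188)) = Add(-374209, 159188) = -215021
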